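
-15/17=-0.88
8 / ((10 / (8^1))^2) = 128 / 25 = 5.12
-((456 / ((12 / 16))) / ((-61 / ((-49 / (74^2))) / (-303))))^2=-5092893481536 / 6973753081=-730.29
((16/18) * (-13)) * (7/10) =-364/45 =-8.09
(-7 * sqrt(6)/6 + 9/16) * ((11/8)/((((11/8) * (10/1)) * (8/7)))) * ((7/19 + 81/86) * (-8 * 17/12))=-764337/1045760 + 1783453 * sqrt(6)/1176480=2.98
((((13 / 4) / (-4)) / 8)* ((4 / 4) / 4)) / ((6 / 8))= -13 / 384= -0.03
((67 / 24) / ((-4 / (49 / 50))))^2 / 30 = 10778089 / 691200000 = 0.02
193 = 193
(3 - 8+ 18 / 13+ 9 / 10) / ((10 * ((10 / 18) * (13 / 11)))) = -34947 / 84500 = -0.41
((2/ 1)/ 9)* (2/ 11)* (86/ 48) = 43/ 594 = 0.07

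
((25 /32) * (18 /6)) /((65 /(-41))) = -615 /416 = -1.48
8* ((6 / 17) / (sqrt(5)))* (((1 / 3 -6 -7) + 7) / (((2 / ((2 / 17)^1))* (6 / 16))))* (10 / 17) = -256* sqrt(5) / 867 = -0.66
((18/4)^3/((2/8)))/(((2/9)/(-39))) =-255879/4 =-63969.75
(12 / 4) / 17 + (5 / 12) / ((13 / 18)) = 333 / 442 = 0.75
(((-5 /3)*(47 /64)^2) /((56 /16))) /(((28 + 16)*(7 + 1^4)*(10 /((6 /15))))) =-2209 /75694080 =-0.00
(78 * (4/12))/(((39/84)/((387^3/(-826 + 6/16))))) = -3931317.21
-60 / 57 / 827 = -20 / 15713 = -0.00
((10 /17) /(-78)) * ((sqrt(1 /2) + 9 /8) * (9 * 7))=-945 /1768 - 105 * sqrt(2) /442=-0.87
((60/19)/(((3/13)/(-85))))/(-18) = 11050/171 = 64.62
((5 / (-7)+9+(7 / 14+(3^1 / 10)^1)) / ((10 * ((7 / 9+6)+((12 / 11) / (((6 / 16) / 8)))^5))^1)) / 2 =230463981 / 3463465065933250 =0.00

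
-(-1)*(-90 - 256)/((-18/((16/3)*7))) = 717.63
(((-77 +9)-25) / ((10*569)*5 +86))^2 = 0.00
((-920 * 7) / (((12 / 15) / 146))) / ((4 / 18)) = -5288850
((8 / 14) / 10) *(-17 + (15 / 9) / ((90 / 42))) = -292 / 315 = -0.93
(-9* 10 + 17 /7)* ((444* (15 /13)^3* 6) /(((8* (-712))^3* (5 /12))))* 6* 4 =1240083675 /11101919489024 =0.00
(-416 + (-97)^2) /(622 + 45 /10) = 17986 /1253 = 14.35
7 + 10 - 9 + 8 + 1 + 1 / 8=137 / 8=17.12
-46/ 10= -23/ 5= -4.60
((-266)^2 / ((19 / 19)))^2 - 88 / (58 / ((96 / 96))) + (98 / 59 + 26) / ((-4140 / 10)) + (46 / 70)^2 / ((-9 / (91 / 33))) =5006411534.28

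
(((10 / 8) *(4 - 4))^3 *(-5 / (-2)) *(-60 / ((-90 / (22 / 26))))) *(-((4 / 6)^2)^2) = 0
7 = 7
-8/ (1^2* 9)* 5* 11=-440/ 9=-48.89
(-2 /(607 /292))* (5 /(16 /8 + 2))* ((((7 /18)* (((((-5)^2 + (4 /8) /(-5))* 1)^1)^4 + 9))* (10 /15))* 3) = -218265928279 /607000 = -359581.43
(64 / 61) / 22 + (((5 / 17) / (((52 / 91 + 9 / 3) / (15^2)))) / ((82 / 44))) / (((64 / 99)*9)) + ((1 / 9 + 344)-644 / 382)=8854602803003 / 25726526496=344.18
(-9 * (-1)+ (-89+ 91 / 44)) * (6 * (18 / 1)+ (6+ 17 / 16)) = -8967.03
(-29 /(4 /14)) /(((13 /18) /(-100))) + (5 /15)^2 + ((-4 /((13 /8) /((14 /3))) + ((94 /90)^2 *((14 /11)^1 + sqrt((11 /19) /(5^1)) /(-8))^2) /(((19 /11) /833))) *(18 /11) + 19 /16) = 105159760702207 /6814236000 - 12880679 *sqrt(1045) /4467375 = 15339.16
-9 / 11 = -0.82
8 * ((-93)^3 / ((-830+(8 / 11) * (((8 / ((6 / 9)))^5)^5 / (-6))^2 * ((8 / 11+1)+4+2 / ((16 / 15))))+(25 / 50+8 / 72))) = -14015116368 / 304409656117571909917807727460208843568813254578931003319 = -0.00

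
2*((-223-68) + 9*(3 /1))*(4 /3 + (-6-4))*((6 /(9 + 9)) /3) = 4576 /9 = 508.44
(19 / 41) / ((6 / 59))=1121 / 246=4.56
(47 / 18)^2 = 2209 / 324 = 6.82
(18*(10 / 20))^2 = 81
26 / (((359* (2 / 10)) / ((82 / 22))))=5330 / 3949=1.35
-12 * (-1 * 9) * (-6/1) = -648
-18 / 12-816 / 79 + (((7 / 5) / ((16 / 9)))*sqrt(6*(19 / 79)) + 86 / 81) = -9.82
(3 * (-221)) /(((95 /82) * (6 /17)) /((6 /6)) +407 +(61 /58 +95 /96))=-1.62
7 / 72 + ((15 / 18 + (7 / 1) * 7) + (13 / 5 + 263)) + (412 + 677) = 505631 / 360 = 1404.53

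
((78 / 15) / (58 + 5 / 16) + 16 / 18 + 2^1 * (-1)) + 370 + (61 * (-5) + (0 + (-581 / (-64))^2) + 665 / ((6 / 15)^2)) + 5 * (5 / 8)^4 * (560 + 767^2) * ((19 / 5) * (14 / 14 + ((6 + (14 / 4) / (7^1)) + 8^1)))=3034189968547381 / 114647040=26465488.93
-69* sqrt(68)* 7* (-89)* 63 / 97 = 5416362* sqrt(17) / 97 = 230229.20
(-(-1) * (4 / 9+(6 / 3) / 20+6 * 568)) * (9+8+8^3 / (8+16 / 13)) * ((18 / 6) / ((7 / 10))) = 333457903 / 315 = 1058596.52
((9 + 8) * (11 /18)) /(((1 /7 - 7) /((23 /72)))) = -30107 /62208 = -0.48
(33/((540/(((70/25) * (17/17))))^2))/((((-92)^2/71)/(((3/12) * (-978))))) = -6237847/3427920000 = -0.00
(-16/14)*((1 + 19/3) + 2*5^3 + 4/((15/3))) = -30976/105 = -295.01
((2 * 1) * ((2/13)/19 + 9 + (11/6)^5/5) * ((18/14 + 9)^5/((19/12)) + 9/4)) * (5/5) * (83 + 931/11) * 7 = 2244125410.15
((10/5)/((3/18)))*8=96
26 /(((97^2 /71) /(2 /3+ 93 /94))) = 431041 /1326669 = 0.32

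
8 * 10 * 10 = 800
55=55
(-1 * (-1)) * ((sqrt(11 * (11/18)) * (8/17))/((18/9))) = 0.61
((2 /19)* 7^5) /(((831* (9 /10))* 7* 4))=12005 /142101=0.08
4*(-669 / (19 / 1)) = -2676 / 19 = -140.84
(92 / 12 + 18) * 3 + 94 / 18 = 740 / 9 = 82.22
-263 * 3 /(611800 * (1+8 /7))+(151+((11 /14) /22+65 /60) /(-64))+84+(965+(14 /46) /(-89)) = 15681376550873 /13068048000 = 1199.98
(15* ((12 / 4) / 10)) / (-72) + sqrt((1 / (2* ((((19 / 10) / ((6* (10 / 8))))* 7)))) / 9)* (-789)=-1315* sqrt(798) / 266-1 / 16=-139.71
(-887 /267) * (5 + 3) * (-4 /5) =28384 /1335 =21.26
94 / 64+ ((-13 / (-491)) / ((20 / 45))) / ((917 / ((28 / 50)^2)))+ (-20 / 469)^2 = 416121107492263 / 282962229620000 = 1.47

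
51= 51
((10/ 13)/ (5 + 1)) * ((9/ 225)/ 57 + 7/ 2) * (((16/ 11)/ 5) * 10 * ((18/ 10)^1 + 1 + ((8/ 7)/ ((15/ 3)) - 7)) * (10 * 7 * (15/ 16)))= -252146/ 741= -340.28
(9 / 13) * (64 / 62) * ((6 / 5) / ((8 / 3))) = 648 / 2015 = 0.32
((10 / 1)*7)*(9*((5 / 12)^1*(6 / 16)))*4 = 1575 / 4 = 393.75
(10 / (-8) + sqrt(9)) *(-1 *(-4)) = 7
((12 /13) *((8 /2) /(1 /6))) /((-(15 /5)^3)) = -32 /39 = -0.82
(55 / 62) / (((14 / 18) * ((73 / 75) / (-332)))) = -6162750 / 15841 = -389.04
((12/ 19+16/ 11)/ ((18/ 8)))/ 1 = 0.93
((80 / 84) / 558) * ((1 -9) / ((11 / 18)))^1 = -160 / 7161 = -0.02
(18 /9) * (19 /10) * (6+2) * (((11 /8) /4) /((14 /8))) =209 /35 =5.97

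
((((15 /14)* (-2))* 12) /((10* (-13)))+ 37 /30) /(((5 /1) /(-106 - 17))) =-160187 /4550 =-35.21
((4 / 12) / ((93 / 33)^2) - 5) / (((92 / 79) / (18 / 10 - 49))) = 66624334 / 331545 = 200.95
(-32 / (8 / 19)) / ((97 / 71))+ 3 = -5105 / 97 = -52.63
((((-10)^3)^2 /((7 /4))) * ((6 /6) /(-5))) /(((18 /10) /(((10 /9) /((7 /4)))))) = -160000000 /3969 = -40312.42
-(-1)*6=6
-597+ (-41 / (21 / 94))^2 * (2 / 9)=27337139 / 3969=6887.66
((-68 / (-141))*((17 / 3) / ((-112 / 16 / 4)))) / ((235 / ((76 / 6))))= -175712 / 2087505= -0.08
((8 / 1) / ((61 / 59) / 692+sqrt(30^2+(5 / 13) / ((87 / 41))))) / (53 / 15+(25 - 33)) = 338011745760 / 113706052921821223 - 200031070080 * sqrt(1151476755) / 113706052921821223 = -0.06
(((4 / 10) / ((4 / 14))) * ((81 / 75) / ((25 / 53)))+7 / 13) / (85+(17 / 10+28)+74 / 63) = 19164096 / 593133125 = 0.03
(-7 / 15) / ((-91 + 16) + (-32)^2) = -7 / 14235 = -0.00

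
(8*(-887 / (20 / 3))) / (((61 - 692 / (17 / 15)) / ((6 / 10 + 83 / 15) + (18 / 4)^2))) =23870057 / 467150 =51.10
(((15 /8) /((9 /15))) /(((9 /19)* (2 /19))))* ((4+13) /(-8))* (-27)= 460275 /128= 3595.90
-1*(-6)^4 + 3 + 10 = -1283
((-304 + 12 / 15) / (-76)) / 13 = 379 / 1235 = 0.31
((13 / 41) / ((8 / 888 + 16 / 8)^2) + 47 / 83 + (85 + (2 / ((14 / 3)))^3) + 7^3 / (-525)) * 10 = 740686703408782 / 870676964115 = 850.70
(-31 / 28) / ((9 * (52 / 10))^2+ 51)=-775 / 1568868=-0.00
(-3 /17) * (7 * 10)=-210 /17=-12.35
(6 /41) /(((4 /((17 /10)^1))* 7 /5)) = 51 /1148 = 0.04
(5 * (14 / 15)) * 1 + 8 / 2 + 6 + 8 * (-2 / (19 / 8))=7.93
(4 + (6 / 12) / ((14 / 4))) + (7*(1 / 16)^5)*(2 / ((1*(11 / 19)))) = 167248803 / 40370176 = 4.14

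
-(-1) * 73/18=73/18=4.06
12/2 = 6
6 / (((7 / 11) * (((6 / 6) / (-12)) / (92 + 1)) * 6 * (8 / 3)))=-657.64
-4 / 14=-2 / 7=-0.29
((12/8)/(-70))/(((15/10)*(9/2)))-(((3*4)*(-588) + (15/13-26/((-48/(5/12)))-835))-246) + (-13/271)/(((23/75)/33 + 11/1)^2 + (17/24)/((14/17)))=8064932721438496528679/991311762671761440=8135.62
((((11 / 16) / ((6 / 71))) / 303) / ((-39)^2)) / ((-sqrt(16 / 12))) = -781 *sqrt(3) / 88485696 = -0.00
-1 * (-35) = 35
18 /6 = 3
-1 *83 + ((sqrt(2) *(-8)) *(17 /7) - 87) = -170 - 136 *sqrt(2) /7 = -197.48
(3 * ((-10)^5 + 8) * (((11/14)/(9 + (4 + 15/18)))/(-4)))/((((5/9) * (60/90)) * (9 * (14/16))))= 29697624/20335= 1460.42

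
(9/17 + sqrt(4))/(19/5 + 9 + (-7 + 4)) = 215/833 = 0.26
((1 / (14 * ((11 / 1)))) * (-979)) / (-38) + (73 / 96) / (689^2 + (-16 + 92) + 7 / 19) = 0.17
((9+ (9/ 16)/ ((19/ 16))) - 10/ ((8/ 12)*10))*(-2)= -303/ 19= -15.95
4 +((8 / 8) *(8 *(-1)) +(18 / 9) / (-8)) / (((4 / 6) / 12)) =-289 / 2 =-144.50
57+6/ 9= 173/ 3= 57.67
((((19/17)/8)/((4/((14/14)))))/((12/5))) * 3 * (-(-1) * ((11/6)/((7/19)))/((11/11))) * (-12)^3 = -178695/476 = -375.41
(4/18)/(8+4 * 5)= 1/126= 0.01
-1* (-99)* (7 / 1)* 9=6237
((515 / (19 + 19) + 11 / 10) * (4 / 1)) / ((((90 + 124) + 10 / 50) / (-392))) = -103936 / 969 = -107.26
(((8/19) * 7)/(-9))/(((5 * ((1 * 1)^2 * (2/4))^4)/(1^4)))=-896/855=-1.05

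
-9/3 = -3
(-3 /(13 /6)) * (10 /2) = -90 /13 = -6.92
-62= -62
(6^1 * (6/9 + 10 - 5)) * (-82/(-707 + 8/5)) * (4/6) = 27880/10581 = 2.63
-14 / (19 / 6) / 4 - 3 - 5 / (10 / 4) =-116 / 19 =-6.11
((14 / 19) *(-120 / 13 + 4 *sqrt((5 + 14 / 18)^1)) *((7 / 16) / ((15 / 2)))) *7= -686 / 247 + 686 *sqrt(13) / 855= 0.12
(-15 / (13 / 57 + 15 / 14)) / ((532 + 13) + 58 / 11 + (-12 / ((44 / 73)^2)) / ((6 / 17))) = -183920 / 7276629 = -0.03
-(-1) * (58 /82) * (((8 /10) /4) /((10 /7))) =203 /2050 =0.10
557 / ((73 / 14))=7798 / 73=106.82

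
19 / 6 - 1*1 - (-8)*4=205 / 6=34.17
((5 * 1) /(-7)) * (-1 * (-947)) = -4735 /7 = -676.43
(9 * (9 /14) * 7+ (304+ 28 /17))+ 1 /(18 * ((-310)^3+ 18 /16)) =25243939134575 /72928365246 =346.15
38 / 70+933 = 32674 / 35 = 933.54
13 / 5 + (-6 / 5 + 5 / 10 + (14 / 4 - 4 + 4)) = 27 / 5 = 5.40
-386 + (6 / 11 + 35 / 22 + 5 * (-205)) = -30995 / 22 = -1408.86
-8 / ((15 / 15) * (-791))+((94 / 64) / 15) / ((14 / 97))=522847 / 759360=0.69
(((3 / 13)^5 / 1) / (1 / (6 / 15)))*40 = 0.01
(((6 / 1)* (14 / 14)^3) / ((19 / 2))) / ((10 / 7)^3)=1029 / 4750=0.22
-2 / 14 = -1 / 7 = -0.14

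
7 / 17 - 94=-1591 / 17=-93.59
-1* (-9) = 9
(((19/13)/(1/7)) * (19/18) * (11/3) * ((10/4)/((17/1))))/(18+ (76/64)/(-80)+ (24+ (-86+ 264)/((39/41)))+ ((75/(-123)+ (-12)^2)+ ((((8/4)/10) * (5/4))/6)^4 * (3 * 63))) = 4167961600/266626278801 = 0.02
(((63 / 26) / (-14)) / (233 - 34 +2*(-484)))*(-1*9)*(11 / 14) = -891 / 559832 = -0.00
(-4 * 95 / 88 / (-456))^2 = 25 / 278784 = 0.00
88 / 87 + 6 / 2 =349 / 87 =4.01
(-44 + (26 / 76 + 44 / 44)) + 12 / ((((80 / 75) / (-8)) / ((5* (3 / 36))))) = -1523 / 19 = -80.16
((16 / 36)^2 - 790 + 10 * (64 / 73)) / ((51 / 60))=-92365240 / 100521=-918.87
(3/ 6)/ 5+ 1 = 11/ 10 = 1.10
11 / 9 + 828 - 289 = 4862 / 9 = 540.22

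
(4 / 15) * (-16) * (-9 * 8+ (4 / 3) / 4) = 2752 / 9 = 305.78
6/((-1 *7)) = -6/7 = -0.86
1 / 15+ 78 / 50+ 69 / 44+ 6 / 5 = 14503 / 3300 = 4.39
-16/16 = -1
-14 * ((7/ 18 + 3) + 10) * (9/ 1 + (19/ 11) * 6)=-119777/ 33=-3629.61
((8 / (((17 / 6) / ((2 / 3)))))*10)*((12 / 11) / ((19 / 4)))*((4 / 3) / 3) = 20480 / 10659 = 1.92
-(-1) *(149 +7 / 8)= 1199 / 8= 149.88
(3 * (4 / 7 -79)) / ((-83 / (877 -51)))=194346 / 83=2341.52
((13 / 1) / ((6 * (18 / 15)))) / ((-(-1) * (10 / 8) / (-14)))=-182 / 9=-20.22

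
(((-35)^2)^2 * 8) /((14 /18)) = 15435000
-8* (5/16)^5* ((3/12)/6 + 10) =-753125/3145728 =-0.24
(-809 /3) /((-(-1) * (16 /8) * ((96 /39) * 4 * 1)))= -10517 /768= -13.69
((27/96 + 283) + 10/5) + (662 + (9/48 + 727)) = 53583/32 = 1674.47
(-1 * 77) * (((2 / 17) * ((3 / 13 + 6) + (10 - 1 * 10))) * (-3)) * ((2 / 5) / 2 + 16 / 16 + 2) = 598752 / 1105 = 541.86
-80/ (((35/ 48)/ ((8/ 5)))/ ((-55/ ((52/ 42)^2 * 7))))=152064/ 169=899.79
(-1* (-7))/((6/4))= 14/3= 4.67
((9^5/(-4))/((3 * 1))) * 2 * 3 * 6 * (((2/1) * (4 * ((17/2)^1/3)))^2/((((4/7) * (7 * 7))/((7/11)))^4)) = -5688387/234256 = -24.28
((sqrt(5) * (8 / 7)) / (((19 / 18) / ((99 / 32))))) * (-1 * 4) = -1782 * sqrt(5) / 133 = -29.96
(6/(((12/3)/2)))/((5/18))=10.80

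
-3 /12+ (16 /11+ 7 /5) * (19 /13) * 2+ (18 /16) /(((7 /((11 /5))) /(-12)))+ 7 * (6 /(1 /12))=10167181 /20020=507.85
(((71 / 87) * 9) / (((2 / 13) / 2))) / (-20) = -2769 / 580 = -4.77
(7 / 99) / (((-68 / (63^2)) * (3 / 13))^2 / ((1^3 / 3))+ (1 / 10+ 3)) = 766903410 / 33623745287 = 0.02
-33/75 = -11/25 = -0.44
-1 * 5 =-5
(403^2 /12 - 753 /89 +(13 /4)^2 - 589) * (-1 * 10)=-276551875 /2136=-129471.85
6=6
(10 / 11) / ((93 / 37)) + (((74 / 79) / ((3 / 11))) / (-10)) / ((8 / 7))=65897 / 1077560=0.06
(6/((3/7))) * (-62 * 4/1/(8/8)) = -3472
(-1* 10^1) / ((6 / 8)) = -40 / 3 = -13.33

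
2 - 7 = -5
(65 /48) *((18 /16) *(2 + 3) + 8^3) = 269165 /384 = 700.95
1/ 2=0.50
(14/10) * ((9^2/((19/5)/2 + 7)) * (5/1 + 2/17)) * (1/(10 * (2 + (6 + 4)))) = 16443/30260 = 0.54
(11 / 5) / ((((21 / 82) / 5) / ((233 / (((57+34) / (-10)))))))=-2101660 / 1911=-1099.77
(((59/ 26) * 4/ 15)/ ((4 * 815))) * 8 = 236/ 158925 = 0.00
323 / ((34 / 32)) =304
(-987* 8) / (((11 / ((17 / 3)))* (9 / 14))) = -626416 / 99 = -6327.43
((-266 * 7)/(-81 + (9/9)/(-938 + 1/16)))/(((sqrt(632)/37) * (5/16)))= 4135569032 * sqrt(158)/480155285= 108.26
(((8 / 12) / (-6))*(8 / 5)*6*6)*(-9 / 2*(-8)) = -1152 / 5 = -230.40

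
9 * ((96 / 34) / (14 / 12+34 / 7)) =18144 / 4301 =4.22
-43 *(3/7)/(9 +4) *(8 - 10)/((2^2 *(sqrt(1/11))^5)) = 15609 *sqrt(11)/182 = 284.45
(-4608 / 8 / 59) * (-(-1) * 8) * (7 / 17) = -32256 / 1003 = -32.16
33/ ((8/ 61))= 2013/ 8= 251.62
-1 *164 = -164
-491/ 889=-0.55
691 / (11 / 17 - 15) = -48.14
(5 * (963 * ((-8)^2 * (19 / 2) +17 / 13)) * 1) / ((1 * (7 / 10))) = 381396150 / 91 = 4191166.48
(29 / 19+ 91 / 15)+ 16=6724 / 285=23.59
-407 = -407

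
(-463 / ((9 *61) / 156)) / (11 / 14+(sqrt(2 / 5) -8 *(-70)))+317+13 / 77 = 4718896 *sqrt(10) / 56398882179+458784893043966 / 1447571309261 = 316.93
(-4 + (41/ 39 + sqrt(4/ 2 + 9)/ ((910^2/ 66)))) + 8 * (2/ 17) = -1331/ 663 + 33 * sqrt(11)/ 414050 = -2.01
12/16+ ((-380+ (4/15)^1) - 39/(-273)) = -159113/420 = -378.84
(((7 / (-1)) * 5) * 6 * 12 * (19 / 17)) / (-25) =9576 / 85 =112.66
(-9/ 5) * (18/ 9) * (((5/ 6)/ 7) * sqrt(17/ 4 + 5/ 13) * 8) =-12 * sqrt(3133)/ 91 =-7.38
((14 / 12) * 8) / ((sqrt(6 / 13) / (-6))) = -28 * sqrt(78) / 3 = -82.43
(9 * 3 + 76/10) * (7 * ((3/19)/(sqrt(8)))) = 3633 * sqrt(2)/380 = 13.52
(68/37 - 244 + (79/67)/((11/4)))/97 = -6591828/2645093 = -2.49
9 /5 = 1.80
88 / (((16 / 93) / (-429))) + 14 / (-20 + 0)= -1097171 / 5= -219434.20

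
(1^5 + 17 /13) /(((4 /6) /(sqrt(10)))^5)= 91125* sqrt(10) /52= 5541.59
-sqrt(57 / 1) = -sqrt(57) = -7.55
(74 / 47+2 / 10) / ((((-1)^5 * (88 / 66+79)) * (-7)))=1251 / 396445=0.00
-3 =-3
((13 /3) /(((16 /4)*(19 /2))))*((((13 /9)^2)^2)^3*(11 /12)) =3331626172514783 /386363605906008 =8.62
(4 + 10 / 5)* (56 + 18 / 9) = 348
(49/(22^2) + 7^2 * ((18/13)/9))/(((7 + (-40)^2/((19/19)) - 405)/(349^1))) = 16776081/7562984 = 2.22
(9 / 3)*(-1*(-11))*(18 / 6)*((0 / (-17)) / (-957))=0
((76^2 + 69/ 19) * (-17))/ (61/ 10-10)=18668210/ 741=25193.27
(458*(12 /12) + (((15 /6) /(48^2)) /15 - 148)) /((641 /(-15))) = -21427205 /2953728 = -7.25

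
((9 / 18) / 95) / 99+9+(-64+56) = 18811 / 18810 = 1.00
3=3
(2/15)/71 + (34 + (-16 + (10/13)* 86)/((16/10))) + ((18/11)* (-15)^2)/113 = 2361336841/34418670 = 68.61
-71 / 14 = -5.07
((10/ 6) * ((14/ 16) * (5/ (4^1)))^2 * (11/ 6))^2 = 4539390625/ 339738624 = 13.36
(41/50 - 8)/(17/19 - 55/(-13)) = -88673/63300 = -1.40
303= 303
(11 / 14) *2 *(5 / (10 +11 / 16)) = 880 / 1197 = 0.74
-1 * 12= -12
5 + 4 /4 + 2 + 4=12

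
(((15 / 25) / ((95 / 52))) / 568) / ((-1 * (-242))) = 39 / 16322900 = 0.00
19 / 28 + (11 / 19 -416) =-220643 / 532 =-414.74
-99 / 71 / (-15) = 33 / 355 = 0.09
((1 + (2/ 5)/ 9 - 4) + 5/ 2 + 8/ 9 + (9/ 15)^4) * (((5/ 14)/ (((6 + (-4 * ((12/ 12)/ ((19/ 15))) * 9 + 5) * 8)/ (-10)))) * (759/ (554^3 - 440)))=10147577/ 205074418046400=0.00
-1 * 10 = -10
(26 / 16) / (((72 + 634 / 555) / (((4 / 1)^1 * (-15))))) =-108225 / 81188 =-1.33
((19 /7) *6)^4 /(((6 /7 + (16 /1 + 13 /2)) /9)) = 27105.04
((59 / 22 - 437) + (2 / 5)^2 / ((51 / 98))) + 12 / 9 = -12136601 / 28050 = -432.68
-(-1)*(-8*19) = -152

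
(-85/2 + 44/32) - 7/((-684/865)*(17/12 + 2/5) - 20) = -30260377/741704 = -40.80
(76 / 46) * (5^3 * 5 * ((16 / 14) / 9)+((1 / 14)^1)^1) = 190171 / 1449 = 131.24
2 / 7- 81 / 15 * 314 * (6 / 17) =-355906 / 595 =-598.16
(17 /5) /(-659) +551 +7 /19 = 551.36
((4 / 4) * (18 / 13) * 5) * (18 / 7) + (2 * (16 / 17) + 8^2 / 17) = 36276 / 1547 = 23.45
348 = 348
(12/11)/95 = 12/1045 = 0.01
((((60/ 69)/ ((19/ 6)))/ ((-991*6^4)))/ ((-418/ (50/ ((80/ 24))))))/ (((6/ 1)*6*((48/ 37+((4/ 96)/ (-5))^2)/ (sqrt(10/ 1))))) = 92500*sqrt(10)/ 563080987626399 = 0.00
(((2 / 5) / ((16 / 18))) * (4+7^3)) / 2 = 3123 / 40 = 78.08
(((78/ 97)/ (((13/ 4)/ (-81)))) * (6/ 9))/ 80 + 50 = 24169/ 485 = 49.83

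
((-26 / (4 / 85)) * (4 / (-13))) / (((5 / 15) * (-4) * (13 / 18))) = -2295 / 13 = -176.54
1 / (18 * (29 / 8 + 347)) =4 / 25245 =0.00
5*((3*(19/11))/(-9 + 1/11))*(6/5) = -171/49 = -3.49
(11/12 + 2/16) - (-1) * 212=5113/24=213.04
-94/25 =-3.76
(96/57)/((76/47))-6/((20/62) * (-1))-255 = -424822/1805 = -235.36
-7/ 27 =-0.26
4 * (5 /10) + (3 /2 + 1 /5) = 37 /10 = 3.70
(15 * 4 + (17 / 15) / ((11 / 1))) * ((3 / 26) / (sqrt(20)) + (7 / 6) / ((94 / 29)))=9917 * sqrt(5) / 14300 + 42833 / 1980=23.18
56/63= 8/9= 0.89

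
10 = 10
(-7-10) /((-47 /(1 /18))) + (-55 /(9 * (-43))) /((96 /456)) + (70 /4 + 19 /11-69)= -13092521 /266772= -49.08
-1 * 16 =-16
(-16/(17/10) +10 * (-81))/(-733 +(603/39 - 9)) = 36218/32113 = 1.13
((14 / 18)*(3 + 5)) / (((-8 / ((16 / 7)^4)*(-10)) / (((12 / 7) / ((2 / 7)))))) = 65536 / 5145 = 12.74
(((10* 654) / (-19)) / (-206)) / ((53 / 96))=313920 / 103721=3.03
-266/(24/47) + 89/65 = -519.55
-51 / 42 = -17 / 14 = -1.21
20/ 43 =0.47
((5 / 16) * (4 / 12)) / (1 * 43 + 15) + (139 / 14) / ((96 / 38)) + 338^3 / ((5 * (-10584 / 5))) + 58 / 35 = -1397630279 / 383670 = -3642.79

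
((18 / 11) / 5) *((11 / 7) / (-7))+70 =17132 / 245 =69.93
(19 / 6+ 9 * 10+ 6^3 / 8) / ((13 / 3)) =721 / 26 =27.73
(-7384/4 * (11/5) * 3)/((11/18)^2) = -1794312/55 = -32623.85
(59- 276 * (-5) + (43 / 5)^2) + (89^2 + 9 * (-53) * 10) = 116599 / 25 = 4663.96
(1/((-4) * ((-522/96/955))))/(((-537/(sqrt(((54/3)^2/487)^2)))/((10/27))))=-152800/7584051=-0.02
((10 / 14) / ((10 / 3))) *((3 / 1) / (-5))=-9 / 70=-0.13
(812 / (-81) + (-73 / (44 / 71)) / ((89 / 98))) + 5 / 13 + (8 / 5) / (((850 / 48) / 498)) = -413380098841 / 4381269750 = -94.35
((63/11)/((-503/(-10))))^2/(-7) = -56700/30614089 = -0.00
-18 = -18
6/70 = 3/35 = 0.09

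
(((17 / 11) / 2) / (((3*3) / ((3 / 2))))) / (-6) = -17 / 792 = -0.02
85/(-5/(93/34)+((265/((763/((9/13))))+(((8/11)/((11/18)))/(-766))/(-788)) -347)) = -715846877590845/2935709161572248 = -0.24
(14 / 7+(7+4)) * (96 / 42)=208 / 7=29.71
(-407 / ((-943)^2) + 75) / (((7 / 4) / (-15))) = -4001596080 / 6224743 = -642.85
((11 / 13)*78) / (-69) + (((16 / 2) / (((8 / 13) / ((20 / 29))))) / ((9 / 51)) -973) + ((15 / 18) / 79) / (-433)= -126376191313 / 136896414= -923.15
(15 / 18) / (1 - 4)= -5 / 18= -0.28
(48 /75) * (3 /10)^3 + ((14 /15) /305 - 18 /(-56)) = 5472571 /16012500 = 0.34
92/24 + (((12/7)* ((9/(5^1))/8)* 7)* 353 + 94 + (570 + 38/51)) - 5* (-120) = 566528/255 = 2221.68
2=2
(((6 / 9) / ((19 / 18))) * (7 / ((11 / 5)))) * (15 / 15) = 420 / 209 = 2.01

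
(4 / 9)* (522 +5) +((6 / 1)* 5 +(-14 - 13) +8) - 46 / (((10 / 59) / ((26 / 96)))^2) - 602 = -54631447 / 115200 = -474.23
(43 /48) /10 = 43 /480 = 0.09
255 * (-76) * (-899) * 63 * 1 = 1097625060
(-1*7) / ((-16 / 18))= 63 / 8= 7.88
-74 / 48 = -37 / 24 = -1.54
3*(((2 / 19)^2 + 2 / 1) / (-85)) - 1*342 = -10496448 / 30685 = -342.07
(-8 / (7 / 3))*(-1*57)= 1368 / 7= 195.43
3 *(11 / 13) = 33 / 13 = 2.54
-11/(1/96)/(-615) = 352/205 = 1.72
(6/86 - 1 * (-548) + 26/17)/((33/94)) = 12588386/8041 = 1565.52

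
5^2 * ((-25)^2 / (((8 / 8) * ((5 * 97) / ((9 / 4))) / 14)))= 196875 / 194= 1014.82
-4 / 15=-0.27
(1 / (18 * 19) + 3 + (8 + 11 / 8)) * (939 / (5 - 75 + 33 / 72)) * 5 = -26500145 / 31711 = -835.68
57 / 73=0.78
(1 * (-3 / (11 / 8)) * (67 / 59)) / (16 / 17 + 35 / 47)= -428264 / 291401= -1.47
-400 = -400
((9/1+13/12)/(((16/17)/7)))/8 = 14399/1536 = 9.37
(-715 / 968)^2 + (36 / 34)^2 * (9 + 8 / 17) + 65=2897723121 / 38046272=76.16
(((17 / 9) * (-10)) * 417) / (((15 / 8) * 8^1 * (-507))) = 4726 / 4563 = 1.04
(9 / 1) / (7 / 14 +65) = 18 / 131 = 0.14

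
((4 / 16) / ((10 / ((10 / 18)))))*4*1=0.06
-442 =-442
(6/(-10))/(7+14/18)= -27/350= -0.08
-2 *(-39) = 78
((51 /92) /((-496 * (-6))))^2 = 289 /8329117696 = 0.00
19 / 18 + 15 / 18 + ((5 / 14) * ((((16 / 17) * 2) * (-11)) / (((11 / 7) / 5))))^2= 1444913 / 2601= 555.52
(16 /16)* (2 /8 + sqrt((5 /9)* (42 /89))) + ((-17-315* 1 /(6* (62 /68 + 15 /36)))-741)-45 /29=-25111769 /31436 + sqrt(18690) /267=-798.31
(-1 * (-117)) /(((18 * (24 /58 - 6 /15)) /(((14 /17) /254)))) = 13195 /8636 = 1.53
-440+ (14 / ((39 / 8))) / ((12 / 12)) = -17048 / 39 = -437.13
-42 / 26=-21 / 13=-1.62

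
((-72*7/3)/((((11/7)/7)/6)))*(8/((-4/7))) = 62862.55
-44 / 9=-4.89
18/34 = 9/17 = 0.53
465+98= 563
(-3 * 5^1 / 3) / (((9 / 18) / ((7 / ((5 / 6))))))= -84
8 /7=1.14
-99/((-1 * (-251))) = -99/251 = -0.39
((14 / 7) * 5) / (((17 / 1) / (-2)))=-20 / 17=-1.18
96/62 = 48/31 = 1.55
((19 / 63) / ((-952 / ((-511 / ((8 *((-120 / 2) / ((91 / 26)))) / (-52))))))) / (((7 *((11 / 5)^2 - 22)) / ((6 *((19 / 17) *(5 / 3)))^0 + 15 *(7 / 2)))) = -0.03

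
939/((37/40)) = 37560/37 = 1015.14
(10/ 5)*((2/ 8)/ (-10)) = -1/ 20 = -0.05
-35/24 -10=-275/24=-11.46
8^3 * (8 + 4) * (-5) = -30720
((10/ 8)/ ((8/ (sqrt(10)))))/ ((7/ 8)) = 5 * sqrt(10)/ 28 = 0.56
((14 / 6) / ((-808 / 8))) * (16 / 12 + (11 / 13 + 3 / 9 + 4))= -1778 / 11817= -0.15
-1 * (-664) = 664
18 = 18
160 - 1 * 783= -623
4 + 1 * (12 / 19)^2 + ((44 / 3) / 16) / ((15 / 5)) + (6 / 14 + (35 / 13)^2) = 190357109 / 15374268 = 12.38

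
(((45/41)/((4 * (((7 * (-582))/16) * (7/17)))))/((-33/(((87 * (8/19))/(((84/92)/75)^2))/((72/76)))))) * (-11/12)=-1629981250/85938993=-18.97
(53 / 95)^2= 2809 / 9025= 0.31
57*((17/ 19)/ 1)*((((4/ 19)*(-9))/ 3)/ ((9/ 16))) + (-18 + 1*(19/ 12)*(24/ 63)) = -89368/ 1197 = -74.66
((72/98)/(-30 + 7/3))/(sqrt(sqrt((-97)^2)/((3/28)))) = -54*sqrt(2037)/2761493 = -0.00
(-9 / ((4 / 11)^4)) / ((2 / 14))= -922383 / 256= -3603.06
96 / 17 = 5.65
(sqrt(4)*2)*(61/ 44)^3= 226981/ 21296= 10.66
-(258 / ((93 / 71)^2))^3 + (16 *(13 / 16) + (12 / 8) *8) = -81478355124670901 / 23962599387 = -3400230.24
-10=-10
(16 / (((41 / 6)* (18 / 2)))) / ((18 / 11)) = 176 / 1107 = 0.16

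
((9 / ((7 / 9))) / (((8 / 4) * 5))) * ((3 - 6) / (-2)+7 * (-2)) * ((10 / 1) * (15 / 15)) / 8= -2025 / 112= -18.08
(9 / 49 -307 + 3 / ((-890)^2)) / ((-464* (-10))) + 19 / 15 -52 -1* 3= -29066532480959 / 540275568000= -53.80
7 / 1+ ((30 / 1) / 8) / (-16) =433 / 64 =6.77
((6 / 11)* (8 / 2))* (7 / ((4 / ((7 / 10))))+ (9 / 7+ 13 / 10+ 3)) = 5721 / 385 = 14.86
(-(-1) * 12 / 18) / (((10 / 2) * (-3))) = -2 / 45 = -0.04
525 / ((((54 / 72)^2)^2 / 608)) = 27238400 / 27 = 1008829.63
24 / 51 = 8 / 17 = 0.47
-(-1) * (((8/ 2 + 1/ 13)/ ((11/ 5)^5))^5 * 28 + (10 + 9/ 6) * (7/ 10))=6476859056782642614299172449661423/ 804570094767699776161545587690860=8.05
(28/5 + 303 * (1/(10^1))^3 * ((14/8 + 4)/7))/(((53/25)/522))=42743709/29680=1440.15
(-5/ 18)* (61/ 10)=-61/ 36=-1.69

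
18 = 18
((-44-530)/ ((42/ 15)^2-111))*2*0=0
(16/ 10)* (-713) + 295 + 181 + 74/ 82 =-136099/ 205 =-663.90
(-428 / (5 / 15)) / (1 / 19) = -24396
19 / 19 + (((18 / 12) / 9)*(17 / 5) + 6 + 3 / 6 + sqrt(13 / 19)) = sqrt(247) / 19 + 121 / 15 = 8.89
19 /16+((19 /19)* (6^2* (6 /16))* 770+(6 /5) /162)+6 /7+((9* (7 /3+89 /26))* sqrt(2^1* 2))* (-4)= 9982.59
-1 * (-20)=20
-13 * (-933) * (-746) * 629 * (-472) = 2686312095792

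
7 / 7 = 1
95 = 95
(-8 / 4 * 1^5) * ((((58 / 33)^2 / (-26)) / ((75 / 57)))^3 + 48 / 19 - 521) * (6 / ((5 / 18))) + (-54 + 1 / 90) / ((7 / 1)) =48897100514977614763361 / 2183843935241718750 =22390.38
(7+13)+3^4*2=182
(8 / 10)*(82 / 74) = 164 / 185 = 0.89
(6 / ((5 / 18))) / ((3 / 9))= 324 / 5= 64.80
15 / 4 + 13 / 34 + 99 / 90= 5.23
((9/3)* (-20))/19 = -60/19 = -3.16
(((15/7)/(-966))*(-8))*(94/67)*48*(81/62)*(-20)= -73094400/2340779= -31.23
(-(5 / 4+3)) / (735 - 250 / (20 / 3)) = -17 / 2790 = -0.01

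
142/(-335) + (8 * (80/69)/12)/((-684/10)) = -5160374/11857995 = -0.44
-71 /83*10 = -8.55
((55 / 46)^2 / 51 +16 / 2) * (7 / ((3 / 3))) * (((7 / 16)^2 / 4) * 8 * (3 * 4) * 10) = 1485795395 / 575552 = 2581.51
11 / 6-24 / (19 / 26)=-3535 / 114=-31.01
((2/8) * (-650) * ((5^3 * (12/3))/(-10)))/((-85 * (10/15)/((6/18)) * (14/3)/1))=-4875/476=-10.24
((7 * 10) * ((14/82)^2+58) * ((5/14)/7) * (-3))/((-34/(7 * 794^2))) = 2306142768450/28577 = 80699260.54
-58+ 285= 227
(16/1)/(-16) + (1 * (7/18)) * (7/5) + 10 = 859/90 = 9.54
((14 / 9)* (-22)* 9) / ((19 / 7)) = -2156 / 19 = -113.47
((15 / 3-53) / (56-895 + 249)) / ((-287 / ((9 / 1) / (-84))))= 18 / 592655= 0.00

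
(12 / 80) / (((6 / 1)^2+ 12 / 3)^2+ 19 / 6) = 9 / 96190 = 0.00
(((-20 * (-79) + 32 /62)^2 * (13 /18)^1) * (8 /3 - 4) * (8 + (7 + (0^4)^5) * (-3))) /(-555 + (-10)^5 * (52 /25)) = -30052055904 /200421355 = -149.94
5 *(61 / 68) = 4.49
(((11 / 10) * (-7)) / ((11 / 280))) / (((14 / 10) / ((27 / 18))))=-210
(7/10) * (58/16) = 203/80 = 2.54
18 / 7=2.57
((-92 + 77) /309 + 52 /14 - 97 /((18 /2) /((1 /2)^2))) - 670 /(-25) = 27.77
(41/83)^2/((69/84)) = 0.30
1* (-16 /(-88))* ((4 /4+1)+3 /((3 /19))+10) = 62 /11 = 5.64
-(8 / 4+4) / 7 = -6 / 7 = -0.86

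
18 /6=3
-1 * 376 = -376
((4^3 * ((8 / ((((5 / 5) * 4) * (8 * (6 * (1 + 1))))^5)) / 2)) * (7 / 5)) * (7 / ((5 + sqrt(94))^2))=5831 / 776397882654720 - 49 * sqrt(94) / 77639788265472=0.00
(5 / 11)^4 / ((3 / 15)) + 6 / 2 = 47048 / 14641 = 3.21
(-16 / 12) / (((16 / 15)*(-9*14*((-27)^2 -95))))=0.00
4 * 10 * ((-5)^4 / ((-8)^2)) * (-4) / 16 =-3125 / 32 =-97.66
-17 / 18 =-0.94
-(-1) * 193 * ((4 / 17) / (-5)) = -772 / 85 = -9.08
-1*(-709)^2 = -502681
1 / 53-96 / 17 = -5071 / 901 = -5.63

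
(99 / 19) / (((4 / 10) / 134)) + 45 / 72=265415 / 152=1746.15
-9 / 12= -3 / 4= -0.75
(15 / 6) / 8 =5 / 16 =0.31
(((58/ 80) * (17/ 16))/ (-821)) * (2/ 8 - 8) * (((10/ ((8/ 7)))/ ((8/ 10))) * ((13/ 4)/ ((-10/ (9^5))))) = -82122573897/ 53805056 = -1526.30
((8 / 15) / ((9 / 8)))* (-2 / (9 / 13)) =-1664 / 1215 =-1.37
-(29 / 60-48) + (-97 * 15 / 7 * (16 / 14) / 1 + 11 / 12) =-278003 / 1470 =-189.12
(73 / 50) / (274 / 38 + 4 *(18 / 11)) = 15257 / 143750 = 0.11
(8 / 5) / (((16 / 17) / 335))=1139 / 2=569.50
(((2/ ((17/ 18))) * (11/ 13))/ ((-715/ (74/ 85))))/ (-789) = 888/ 321129575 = 0.00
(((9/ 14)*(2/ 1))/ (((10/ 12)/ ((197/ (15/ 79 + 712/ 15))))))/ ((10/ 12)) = 15127236/ 1976555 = 7.65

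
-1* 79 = -79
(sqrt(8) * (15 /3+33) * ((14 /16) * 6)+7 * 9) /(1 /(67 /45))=469 /5+8911 * sqrt(2) /15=933.94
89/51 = 1.75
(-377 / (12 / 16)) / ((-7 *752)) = 0.10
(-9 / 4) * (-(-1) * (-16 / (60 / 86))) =258 / 5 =51.60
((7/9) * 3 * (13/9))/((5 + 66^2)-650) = 91/100197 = 0.00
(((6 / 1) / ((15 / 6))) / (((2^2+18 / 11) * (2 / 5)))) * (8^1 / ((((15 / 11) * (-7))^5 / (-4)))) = 56689952 / 131882428125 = 0.00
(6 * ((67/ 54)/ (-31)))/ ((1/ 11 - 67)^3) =0.00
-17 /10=-1.70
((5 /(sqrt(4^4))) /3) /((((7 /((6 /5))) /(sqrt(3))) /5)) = 5 * sqrt(3) /56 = 0.15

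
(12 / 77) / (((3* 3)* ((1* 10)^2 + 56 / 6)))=1 / 6314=0.00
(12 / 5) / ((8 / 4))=6 / 5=1.20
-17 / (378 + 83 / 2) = -34 / 839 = -0.04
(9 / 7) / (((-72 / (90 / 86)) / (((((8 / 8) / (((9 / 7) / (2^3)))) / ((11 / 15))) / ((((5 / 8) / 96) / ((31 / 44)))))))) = -89280 / 5203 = -17.16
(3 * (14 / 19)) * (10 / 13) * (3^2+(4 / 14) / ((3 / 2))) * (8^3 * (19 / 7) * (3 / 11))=5928960 / 1001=5923.04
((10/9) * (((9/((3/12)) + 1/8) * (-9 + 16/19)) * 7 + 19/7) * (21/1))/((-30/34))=4140571/76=54481.20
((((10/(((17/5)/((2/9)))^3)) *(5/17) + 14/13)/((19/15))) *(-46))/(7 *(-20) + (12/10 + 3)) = 981025124900/3403836465939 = 0.29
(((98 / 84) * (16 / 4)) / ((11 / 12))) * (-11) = -56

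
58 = 58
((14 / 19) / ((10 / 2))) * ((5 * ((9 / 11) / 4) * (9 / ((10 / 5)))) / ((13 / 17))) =9639 / 10868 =0.89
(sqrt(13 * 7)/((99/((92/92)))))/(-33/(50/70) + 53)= 5 * sqrt(91)/3366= 0.01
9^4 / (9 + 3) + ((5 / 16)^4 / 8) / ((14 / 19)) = 4013174371 / 7340032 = 546.75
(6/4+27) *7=399/2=199.50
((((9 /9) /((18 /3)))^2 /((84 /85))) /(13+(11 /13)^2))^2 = 206353225 /49134940775424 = 0.00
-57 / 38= -1.50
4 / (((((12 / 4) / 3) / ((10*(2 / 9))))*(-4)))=-20 / 9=-2.22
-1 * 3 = -3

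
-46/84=-23/42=-0.55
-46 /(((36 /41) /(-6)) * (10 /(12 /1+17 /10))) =129191 /300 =430.64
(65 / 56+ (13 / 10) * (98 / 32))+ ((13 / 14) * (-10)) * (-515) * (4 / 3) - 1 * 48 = 21279997 / 3360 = 6333.33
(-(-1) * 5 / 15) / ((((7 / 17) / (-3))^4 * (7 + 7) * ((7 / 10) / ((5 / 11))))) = 56376675 / 1294139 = 43.56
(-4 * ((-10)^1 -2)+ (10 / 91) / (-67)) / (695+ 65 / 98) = 4097044 / 59380425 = 0.07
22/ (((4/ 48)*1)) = 264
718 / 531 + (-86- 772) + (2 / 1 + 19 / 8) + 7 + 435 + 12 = -1691863 / 4248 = -398.27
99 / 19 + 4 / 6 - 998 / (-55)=75311 / 3135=24.02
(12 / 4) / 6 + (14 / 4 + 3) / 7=10 / 7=1.43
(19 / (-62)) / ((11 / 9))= -171 / 682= -0.25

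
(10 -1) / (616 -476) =9 / 140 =0.06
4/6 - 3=-7/3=-2.33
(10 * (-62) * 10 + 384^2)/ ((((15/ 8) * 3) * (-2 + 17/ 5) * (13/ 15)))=5650240/ 273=20696.85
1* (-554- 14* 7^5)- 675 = -236527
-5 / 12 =-0.42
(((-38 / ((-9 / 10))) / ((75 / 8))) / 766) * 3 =304 / 17235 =0.02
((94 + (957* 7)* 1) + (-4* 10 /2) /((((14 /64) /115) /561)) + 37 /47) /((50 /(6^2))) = -34890768792 /8225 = -4242038.76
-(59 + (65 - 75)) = -49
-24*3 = -72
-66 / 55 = -6 / 5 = -1.20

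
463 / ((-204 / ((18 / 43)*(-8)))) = 5556 / 731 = 7.60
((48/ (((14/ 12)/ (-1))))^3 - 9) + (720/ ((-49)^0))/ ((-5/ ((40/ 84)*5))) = -24008559/ 343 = -69995.80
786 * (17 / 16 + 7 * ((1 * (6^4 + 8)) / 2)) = 28705113 / 8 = 3588139.12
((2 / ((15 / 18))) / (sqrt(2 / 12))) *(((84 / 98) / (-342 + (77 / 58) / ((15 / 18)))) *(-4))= 2784 *sqrt(6) / 115171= 0.06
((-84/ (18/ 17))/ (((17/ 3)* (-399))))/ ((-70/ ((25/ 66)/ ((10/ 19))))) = -1/ 2772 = -0.00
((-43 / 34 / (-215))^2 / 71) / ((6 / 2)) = 1 / 6155700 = 0.00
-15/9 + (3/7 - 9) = -215/21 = -10.24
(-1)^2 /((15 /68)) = 68 /15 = 4.53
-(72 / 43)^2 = -5184 / 1849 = -2.80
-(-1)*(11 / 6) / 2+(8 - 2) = 83 / 12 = 6.92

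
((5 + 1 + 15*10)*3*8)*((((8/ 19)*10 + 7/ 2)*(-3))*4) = -6581952/ 19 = -346418.53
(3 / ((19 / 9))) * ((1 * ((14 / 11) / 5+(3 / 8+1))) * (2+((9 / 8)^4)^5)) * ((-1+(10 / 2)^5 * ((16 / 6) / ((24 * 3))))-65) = 733018982782121002008897 / 507285462027012669440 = 1444.98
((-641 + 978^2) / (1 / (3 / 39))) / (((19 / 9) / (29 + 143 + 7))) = 1539863073 / 247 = 6234263.45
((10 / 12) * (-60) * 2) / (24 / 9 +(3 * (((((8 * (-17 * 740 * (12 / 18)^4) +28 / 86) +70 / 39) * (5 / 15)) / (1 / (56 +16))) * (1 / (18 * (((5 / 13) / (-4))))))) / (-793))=345252375 / 3590905862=0.10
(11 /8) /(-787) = -11 /6296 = -0.00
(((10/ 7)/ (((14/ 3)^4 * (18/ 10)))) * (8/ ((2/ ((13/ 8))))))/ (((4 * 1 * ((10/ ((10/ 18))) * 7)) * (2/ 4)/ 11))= 0.00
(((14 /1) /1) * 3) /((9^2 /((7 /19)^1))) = 98 /513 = 0.19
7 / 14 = 1 / 2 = 0.50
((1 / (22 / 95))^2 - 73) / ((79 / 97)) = -32301 / 484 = -66.74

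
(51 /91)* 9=459 /91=5.04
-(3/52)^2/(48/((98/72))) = -49/519168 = -0.00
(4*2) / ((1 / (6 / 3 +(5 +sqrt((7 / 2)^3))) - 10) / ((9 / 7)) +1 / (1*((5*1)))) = -1.06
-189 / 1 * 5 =-945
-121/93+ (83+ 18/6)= 7877/93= 84.70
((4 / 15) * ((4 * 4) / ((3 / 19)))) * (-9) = -1216 / 5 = -243.20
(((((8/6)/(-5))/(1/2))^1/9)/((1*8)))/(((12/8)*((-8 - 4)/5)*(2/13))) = 13/972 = 0.01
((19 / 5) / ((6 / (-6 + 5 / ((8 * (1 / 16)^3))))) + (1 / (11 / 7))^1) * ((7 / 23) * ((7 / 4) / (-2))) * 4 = -6541451 / 3795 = -1723.70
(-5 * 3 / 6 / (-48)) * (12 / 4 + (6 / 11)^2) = 665 / 3872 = 0.17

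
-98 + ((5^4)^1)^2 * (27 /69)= 3513371 /23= 152755.26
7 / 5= 1.40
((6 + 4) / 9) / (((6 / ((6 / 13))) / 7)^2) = 490 / 1521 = 0.32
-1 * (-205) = 205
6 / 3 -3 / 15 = 9 / 5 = 1.80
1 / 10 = 0.10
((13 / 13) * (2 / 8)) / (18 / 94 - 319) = -47 / 59936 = -0.00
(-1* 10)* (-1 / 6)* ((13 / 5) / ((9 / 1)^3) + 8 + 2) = 36463 / 2187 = 16.67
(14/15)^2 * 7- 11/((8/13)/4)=-29431/450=-65.40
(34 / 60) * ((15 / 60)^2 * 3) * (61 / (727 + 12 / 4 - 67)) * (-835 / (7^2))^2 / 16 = 8506145 / 47943168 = 0.18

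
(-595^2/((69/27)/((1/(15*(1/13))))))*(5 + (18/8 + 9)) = -179490675/92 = -1950985.60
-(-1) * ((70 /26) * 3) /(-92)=-105 /1196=-0.09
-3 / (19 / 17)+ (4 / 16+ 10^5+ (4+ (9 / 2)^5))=61922883 / 608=101846.85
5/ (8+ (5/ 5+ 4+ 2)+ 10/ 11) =11/ 35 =0.31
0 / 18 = 0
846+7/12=10159/12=846.58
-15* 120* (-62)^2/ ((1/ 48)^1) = -332121600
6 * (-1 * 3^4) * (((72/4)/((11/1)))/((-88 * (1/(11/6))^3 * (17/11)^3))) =1185921/78608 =15.09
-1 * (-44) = 44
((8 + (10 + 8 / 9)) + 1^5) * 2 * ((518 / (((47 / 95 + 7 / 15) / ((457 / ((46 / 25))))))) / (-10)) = -10063814075 / 18906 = -532307.95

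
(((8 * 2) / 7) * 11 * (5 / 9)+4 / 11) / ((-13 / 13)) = -9932 / 693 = -14.33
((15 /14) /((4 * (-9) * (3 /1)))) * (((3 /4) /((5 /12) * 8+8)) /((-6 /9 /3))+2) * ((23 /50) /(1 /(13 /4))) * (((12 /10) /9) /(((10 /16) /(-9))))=0.05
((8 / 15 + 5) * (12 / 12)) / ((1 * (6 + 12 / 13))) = 0.80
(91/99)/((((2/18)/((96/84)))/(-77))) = -728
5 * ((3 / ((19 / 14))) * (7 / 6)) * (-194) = -47530 / 19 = -2501.58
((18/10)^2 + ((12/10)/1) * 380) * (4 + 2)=2755.44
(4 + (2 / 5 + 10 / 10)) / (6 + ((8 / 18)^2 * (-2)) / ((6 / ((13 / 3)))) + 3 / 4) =78732 / 94255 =0.84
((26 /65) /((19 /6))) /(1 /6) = 72 /95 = 0.76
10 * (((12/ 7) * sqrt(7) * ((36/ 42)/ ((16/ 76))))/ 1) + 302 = 3420 * sqrt(7)/ 49 + 302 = 486.66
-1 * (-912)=912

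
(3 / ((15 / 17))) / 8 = 17 / 40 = 0.42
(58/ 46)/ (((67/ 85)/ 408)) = 1005720/ 1541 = 652.64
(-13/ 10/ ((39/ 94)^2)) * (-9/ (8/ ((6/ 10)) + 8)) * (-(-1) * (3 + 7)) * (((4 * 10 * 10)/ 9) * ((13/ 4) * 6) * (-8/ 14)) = -15778.57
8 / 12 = 2 / 3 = 0.67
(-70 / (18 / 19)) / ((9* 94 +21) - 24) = -665 / 7587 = -0.09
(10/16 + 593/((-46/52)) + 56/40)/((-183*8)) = 0.46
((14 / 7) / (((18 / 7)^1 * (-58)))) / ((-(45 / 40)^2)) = 224 / 21141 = 0.01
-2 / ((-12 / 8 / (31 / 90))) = 62 / 135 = 0.46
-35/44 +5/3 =115/132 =0.87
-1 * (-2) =2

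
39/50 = 0.78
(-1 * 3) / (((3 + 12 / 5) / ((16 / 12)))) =-0.74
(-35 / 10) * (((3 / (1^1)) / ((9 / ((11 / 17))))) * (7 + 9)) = -616 / 51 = -12.08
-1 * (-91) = 91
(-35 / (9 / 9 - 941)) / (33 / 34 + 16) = 119 / 54238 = 0.00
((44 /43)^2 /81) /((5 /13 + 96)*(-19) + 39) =-6292 /872404425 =-0.00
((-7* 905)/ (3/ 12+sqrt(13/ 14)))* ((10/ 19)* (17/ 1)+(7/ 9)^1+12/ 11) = 3608796100/ 182457-1031084600* sqrt(182)/ 182457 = -56458.76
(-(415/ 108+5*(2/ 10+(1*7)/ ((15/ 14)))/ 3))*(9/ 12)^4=-4881/ 1024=-4.77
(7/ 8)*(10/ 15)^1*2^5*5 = 280/ 3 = 93.33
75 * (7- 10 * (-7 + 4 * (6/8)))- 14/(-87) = 306689/87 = 3525.16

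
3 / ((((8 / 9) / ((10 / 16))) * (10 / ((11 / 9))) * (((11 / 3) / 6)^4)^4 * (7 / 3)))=8538717030229283328 / 29240737185909557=292.01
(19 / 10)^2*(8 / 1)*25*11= 7942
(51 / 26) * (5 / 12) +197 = 20573 / 104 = 197.82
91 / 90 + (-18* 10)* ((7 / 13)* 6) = -679217 / 1170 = -580.53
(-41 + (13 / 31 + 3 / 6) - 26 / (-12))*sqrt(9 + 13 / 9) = -3526*sqrt(94) / 279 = -122.53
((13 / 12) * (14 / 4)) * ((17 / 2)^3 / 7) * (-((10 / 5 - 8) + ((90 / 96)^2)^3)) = 1900585408033 / 1073741824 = 1770.06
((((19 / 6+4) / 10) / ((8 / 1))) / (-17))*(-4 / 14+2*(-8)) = 0.09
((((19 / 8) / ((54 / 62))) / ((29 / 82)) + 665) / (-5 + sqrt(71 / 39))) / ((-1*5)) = 2106929*sqrt(2769) / 14156640 + 27390077 / 943776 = 36.85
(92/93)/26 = 0.04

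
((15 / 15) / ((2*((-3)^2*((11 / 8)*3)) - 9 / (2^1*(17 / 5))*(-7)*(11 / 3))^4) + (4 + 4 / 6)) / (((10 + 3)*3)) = 13686171989960794 / 114377294308842279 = 0.12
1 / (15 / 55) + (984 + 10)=2993 / 3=997.67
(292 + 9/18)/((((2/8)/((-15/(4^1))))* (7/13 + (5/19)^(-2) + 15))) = -146.36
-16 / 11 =-1.45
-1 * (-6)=6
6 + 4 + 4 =14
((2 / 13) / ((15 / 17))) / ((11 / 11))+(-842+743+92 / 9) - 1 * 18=-62363 / 585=-106.60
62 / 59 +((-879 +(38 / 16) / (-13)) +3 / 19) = -102357715 / 116584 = -877.97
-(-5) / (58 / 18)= 45 / 29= 1.55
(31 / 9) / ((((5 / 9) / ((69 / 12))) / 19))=13547 / 20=677.35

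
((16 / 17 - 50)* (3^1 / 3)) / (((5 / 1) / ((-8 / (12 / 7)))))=3892 / 85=45.79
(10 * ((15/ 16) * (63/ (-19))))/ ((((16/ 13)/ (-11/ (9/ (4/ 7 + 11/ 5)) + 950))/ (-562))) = 16338937485/ 1216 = 13436626.22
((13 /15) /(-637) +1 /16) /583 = 719 /6856080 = 0.00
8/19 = 0.42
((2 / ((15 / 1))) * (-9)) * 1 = -6 / 5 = -1.20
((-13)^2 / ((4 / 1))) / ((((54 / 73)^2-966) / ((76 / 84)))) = -17111419 / 432171432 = -0.04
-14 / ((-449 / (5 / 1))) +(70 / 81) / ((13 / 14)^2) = 7118510 / 6146361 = 1.16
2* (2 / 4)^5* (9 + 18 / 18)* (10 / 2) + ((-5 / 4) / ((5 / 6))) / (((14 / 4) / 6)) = 31 / 56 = 0.55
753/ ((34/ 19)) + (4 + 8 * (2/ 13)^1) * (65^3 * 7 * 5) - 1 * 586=1709429383/ 34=50277334.79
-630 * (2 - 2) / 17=0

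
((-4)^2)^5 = 1048576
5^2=25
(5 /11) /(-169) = -5 /1859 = -0.00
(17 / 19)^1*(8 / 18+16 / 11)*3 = 3196 / 627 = 5.10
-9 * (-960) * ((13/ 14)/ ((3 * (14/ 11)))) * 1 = 102960/ 49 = 2101.22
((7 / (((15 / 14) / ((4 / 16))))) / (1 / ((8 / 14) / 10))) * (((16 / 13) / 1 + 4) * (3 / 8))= 119 / 650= 0.18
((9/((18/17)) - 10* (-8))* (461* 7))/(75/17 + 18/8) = 6473362/151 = 42869.95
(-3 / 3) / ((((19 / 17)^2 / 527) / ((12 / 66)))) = -304606 / 3971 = -76.71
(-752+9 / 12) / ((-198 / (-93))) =-93155 / 264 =-352.86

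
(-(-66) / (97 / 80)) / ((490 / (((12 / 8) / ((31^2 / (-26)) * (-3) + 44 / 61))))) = 1256112 / 841314271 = 0.00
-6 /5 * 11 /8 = -33 /20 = -1.65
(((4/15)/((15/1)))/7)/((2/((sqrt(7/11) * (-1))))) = -2 * sqrt(77)/17325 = -0.00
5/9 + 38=38.56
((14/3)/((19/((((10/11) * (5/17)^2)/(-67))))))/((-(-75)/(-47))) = 6580/36421803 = 0.00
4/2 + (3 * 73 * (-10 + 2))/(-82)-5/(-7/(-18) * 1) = 3016/287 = 10.51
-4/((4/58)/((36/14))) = -1044/7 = -149.14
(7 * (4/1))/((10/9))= 126/5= 25.20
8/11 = 0.73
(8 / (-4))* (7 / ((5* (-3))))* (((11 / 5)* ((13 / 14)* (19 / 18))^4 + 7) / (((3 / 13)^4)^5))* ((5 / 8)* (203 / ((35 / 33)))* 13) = 14351134871009361591281556570492116897 / 200876539188521548800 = 71442563322643162.94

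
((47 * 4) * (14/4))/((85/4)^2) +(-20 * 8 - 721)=-6354697/7225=-879.54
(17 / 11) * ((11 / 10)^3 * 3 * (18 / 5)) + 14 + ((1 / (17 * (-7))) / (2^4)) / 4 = 172385631 / 4760000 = 36.22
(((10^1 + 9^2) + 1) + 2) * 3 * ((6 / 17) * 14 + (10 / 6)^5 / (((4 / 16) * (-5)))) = -2076272 / 1377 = -1507.82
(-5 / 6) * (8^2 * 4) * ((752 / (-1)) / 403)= 398.08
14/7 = 2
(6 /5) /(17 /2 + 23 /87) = 0.14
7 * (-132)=-924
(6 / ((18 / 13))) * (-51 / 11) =-221 / 11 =-20.09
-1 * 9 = -9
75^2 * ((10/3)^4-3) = 6098125/9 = 677569.44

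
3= 3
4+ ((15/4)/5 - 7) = -9/4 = -2.25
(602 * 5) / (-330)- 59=-2248 / 33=-68.12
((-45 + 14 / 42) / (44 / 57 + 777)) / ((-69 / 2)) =0.00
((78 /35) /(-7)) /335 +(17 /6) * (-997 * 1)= -2824.83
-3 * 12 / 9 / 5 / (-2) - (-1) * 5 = 27 / 5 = 5.40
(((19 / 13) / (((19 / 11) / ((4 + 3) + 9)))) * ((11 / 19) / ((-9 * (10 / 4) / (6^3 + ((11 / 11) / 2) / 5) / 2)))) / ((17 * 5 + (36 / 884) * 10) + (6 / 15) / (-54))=-13335531 / 7564090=-1.76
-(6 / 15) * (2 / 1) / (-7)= 4 / 35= 0.11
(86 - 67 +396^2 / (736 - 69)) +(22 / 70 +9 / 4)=23967913 / 93380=256.67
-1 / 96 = -0.01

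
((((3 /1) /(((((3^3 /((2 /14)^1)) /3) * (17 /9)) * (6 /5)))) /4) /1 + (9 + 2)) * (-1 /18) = -10477 /17136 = -0.61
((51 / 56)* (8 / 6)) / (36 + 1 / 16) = 136 / 4039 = 0.03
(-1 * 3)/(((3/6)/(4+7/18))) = -79/3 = -26.33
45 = 45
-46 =-46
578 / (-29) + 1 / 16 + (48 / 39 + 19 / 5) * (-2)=-902691 / 30160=-29.93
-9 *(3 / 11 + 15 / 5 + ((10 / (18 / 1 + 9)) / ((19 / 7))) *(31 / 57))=-1076546 / 35739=-30.12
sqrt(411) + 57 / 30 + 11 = 129 / 10 + sqrt(411) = 33.17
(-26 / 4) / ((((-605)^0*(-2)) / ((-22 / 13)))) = -11 / 2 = -5.50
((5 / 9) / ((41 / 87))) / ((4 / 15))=725 / 164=4.42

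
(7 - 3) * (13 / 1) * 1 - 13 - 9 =30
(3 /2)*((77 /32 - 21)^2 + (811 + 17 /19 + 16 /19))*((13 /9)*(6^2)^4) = 640808668773 /152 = 4215846505.09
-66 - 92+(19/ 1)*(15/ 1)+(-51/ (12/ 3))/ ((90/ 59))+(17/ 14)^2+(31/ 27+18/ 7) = 6553387/ 52920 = 123.84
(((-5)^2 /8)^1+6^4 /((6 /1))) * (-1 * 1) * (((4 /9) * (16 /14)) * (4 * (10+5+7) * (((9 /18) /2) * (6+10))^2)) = -9872896 /63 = -156712.63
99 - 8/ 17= 1675/ 17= 98.53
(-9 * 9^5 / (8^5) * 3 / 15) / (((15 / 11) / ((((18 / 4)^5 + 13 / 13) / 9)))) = -12791804553 / 26214400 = -487.97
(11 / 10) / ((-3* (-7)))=0.05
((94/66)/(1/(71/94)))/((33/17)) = 1207/2178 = 0.55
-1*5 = -5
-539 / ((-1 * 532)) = 77 / 76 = 1.01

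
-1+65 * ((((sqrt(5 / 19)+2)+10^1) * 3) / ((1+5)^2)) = 65 * sqrt(95) / 228+64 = 66.78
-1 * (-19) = 19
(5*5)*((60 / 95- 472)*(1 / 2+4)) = -1007550 / 19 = -53028.95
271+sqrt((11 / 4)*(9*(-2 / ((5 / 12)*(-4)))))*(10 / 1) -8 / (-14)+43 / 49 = 3*sqrt(330)+13350 / 49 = 326.95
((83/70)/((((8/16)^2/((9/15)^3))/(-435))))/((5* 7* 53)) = -389934/1623125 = -0.24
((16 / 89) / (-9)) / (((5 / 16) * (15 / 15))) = -256 / 4005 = -0.06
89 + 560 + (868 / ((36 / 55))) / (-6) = 23111 / 54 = 427.98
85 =85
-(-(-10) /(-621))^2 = -100 /385641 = -0.00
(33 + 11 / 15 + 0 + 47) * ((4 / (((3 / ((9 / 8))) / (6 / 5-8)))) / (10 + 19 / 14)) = -288218 / 3975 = -72.51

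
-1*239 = -239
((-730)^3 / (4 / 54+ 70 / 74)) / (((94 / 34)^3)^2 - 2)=-857858.46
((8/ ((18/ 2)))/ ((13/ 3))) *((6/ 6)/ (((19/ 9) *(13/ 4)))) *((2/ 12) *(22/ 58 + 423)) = 196448/ 93119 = 2.11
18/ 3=6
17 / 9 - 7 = -46 / 9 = -5.11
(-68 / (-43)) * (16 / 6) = 544 / 129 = 4.22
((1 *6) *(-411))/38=-1233/19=-64.89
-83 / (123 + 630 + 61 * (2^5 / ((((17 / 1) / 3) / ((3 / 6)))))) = -1411 / 15729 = -0.09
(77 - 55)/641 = 0.03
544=544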